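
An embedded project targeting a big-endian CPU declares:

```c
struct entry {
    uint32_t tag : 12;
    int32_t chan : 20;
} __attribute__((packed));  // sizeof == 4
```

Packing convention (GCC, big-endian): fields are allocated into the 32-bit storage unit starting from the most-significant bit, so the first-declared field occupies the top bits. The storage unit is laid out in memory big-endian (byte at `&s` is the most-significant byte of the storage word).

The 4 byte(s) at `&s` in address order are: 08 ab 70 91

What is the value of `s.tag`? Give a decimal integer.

138

[0]=0x08 [1]=0xab [2]=0x70 [3]=0x91 (big-endian) → word 0x08ab7091
tag:12 @ bit 20 → (0x08ab7091>>20)&0xfff = 0x8a  ←
chan:20 @ bit 0 → (0x08ab7091>>0)&0xfffff = 0xb7091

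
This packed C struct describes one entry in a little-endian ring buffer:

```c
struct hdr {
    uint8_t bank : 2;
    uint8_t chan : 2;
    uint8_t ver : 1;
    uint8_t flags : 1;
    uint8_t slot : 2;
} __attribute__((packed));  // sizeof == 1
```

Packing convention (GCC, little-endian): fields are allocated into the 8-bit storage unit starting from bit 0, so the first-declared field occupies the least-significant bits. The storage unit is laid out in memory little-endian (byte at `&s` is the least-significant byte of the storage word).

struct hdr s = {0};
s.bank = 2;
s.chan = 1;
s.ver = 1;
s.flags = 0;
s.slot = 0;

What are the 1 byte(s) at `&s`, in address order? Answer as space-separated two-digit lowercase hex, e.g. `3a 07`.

16

[0+:2] bank=2 & 0x3 = 0x2; word=0x02
[2+:2] chan=1 & 0x3 = 0x1; word=0x06
[4+:1] ver=1 & 0x1 = 0x1; word=0x16
[5+:1] flags=0 & 0x1 = 0x0; word=0x16
[6+:2] slot=0 & 0x3 = 0x0; word=0x16
word = 0x16 → little-endian bytes:
  [0]=0x16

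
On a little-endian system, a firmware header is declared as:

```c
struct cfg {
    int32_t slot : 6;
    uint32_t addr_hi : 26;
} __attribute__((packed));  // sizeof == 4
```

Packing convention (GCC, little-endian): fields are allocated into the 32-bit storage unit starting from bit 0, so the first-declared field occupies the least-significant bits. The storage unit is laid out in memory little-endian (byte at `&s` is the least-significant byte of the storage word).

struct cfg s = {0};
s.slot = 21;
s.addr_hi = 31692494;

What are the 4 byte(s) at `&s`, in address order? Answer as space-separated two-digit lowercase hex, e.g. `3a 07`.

slot:6 = 21 → 0x15 << 0 → word 0x00000015
addr_hi:26 = 31692494 → 0x1e396ce << 6 → word 0x78e5b395
word = 0x78e5b395 → little-endian bytes:
  [0]=0x95  [1]=0xb3  [2]=0xe5  [3]=0x78

95 b3 e5 78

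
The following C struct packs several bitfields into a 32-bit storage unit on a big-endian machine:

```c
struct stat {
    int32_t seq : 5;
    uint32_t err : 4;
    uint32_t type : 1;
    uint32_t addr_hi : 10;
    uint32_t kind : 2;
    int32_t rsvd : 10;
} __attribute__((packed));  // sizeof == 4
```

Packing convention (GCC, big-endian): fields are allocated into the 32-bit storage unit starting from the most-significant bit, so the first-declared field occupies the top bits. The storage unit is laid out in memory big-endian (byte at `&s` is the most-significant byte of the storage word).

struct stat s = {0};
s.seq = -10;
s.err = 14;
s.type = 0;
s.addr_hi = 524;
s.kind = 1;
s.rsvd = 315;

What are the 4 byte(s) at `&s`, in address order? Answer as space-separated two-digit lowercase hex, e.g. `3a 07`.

b7 20 c5 3b

seq (5b) val=-10 bits=0x16 at bit 27: 0xb0000000
err (4b) val=14 bits=0xe at bit 23: 0xb7000000
type (1b) val=0 bits=0x0 at bit 22: 0xb7000000
addr_hi (10b) val=524 bits=0x20c at bit 12: 0xb720c000
kind (2b) val=1 bits=0x1 at bit 10: 0xb720c400
rsvd (10b) val=315 bits=0x13b at bit 0: 0xb720c53b
word = 0xb720c53b → big-endian bytes:
  [0]=0xb7  [1]=0x20  [2]=0xc5  [3]=0x3b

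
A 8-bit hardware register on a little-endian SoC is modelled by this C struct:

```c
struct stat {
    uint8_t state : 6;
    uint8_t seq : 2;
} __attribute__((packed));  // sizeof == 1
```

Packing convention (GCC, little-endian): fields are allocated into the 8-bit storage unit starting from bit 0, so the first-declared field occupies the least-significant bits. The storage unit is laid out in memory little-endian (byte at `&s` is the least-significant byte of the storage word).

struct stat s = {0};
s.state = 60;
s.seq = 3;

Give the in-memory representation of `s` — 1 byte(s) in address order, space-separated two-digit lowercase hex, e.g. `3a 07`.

fc

state (6b) val=60 bits=0x3c at bit 0: 0x3c
seq (2b) val=3 bits=0x3 at bit 6: 0xfc
word = 0xfc → little-endian bytes:
  [0]=0xfc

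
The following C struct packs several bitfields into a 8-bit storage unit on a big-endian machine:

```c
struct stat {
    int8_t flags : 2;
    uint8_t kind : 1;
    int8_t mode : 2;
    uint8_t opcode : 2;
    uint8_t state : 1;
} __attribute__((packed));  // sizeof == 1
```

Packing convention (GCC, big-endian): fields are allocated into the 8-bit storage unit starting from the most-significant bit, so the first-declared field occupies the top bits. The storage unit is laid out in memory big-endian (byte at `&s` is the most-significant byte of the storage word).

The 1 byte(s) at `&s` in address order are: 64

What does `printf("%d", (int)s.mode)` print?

[0]=0x64 (big-endian) → word 0x64
flags:2 @ bit 6 → (0x64>>6)&0x3 = 0x1
kind:1 @ bit 5 → (0x64>>5)&0x1 = 0x1
mode:2 @ bit 3 → (0x64>>3)&0x3 = 0x0  ←
opcode:2 @ bit 1 → (0x64>>1)&0x3 = 0x2
state:1 @ bit 0 → (0x64>>0)&0x1 = 0x0
mode signed 2b, MSB=0: value = 0

0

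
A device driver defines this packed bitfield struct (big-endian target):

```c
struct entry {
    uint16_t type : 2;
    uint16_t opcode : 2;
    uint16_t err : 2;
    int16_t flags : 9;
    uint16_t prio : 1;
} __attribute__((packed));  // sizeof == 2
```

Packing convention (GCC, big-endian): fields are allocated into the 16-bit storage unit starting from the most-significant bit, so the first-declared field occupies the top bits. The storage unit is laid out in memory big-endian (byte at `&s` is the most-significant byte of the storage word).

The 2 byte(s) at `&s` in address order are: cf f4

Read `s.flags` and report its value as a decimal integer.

-6

[0]=0xcf [1]=0xf4 (big-endian) → word 0xcff4
type [14+:2] = (word>>14) & 0x3 = 3
opcode [12+:2] = (word>>12) & 0x3 = 0
err [10+:2] = (word>>10) & 0x3 = 3
flags [1+:9] = (word>>1) & 0x1ff = 506  ←
prio [0+:1] = (word>>0) & 0x1 = 0
flags signed 9b, MSB=1: 506 - 512 = -6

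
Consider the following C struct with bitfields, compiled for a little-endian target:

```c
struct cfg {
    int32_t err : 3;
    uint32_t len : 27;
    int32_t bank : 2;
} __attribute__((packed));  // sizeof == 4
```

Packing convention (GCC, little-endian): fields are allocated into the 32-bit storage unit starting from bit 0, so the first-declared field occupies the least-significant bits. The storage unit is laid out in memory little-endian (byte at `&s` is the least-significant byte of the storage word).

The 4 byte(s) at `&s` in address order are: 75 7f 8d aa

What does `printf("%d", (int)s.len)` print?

[0]=0x75 [1]=0x7f [2]=0x8d [3]=0xaa (little-endian) → word 0xaa8d7f75
err [0+:3] = (word>>0) & 0x7 = 5
len [3+:27] = (word>>3) & 0x7ffffff = 89239534  ←
bank [30+:2] = (word>>30) & 0x3 = 2

89239534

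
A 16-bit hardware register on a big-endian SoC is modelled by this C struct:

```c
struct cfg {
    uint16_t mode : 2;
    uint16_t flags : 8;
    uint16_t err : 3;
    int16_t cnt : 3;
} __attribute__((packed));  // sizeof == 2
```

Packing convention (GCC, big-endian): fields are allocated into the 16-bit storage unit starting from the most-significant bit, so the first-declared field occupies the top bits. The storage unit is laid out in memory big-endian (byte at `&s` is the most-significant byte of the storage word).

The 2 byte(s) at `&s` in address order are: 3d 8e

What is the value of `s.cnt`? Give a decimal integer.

-2

[0]=0x3d [1]=0x8e (big-endian) → word 0x3d8e
mode [14+:2] = (word>>14) & 0x3 = 0
flags [6+:8] = (word>>6) & 0xff = 246
err [3+:3] = (word>>3) & 0x7 = 1
cnt [0+:3] = (word>>0) & 0x7 = 6  ←
cnt signed 3b, MSB=1: 6 - 8 = -2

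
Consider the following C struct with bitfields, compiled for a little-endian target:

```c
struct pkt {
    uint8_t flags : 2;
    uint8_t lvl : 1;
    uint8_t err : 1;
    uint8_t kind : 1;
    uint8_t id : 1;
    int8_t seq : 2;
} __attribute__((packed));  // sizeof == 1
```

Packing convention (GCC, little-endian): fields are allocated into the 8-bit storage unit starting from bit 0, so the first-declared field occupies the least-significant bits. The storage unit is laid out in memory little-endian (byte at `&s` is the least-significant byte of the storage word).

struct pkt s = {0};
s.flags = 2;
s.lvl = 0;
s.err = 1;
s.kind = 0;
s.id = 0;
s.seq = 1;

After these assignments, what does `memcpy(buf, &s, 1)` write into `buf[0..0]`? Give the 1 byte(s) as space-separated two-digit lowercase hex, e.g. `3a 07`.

[0+:2] flags=2 & 0x3 = 0x2; word=0x02
[2+:1] lvl=0 & 0x1 = 0x0; word=0x02
[3+:1] err=1 & 0x1 = 0x1; word=0x0a
[4+:1] kind=0 & 0x1 = 0x0; word=0x0a
[5+:1] id=0 & 0x1 = 0x0; word=0x0a
[6+:2] seq=1 & 0x3 = 0x1; word=0x4a
word = 0x4a → little-endian bytes:
  [0]=0x4a

4a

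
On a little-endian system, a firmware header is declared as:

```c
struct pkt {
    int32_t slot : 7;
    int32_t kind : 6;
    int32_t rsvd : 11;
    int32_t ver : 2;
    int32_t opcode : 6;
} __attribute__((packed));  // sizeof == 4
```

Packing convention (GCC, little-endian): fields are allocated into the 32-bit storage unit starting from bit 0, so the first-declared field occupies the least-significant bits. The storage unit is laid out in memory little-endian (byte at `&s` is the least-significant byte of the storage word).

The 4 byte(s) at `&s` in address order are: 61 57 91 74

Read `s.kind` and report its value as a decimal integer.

[0]=0x61 [1]=0x57 [2]=0x91 [3]=0x74 (little-endian) → word 0x74915761
slot:7 @ bit 0 → (0x74915761>>0)&0x7f = 0x61
kind:6 @ bit 7 → (0x74915761>>7)&0x3f = 0x2e  ←
rsvd:11 @ bit 13 → (0x74915761>>13)&0x7ff = 0x48a
ver:2 @ bit 24 → (0x74915761>>24)&0x3 = 0x0
opcode:6 @ bit 26 → (0x74915761>>26)&0x3f = 0x1d
kind signed 6b, MSB=1: 46 - 64 = -18

-18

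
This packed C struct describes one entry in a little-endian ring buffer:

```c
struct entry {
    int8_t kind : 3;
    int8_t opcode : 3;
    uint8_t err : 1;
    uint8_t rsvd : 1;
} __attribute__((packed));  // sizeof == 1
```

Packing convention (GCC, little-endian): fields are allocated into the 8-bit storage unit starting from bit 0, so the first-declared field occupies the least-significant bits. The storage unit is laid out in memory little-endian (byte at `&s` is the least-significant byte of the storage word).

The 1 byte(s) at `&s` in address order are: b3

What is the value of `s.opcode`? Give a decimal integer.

[0]=0xb3 (little-endian) → word 0xb3
kind:3 @ bit 0 → (0xb3>>0)&0x7 = 0x3
opcode:3 @ bit 3 → (0xb3>>3)&0x7 = 0x6  ←
err:1 @ bit 6 → (0xb3>>6)&0x1 = 0x0
rsvd:1 @ bit 7 → (0xb3>>7)&0x1 = 0x1
opcode signed 3b, MSB=1: 6 - 8 = -2

-2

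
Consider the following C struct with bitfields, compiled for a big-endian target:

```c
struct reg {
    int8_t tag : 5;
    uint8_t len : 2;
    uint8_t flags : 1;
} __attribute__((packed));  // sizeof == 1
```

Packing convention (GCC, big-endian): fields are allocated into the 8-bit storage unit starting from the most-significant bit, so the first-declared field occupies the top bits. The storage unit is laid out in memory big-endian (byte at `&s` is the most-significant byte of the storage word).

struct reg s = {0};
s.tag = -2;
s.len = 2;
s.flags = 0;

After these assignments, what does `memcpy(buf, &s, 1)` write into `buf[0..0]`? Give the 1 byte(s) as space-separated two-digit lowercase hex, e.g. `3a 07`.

f4

[3+:5] tag=-2 & 0x1f = 0x1e; word=0xf0
[1+:2] len=2 & 0x3 = 0x2; word=0xf4
[0+:1] flags=0 & 0x1 = 0x0; word=0xf4
word = 0xf4 → big-endian bytes:
  [0]=0xf4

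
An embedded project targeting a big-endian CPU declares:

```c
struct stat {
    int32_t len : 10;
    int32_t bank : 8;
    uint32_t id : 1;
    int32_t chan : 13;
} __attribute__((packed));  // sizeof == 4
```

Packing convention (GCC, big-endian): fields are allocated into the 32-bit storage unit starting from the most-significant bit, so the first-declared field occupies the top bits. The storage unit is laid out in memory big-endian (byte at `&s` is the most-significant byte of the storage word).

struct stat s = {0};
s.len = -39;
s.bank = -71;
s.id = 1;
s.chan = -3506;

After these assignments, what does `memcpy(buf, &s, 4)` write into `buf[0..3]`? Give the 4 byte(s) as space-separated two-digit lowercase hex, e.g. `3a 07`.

f6 6e 72 4e

[22+:10] len=-39 & 0x3ff = 0x3d9; word=0xf6400000
[14+:8] bank=-71 & 0xff = 0xb9; word=0xf66e4000
[13+:1] id=1 & 0x1 = 0x1; word=0xf66e6000
[0+:13] chan=-3506 & 0x1fff = 0x124e; word=0xf66e724e
word = 0xf66e724e → big-endian bytes:
  [0]=0xf6  [1]=0x6e  [2]=0x72  [3]=0x4e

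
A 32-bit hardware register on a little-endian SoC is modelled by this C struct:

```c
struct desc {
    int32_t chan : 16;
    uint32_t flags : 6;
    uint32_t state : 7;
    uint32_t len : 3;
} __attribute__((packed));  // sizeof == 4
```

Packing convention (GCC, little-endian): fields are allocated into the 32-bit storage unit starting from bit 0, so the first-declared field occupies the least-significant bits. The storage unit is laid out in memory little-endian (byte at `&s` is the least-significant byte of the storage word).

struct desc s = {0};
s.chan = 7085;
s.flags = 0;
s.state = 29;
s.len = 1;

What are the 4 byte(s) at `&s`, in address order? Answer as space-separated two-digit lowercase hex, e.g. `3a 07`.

ad 1b 40 27

chan (16b) val=7085 bits=0x1bad at bit 0: 0x00001bad
flags (6b) val=0 bits=0x0 at bit 16: 0x00001bad
state (7b) val=29 bits=0x1d at bit 22: 0x07401bad
len (3b) val=1 bits=0x1 at bit 29: 0x27401bad
word = 0x27401bad → little-endian bytes:
  [0]=0xad  [1]=0x1b  [2]=0x40  [3]=0x27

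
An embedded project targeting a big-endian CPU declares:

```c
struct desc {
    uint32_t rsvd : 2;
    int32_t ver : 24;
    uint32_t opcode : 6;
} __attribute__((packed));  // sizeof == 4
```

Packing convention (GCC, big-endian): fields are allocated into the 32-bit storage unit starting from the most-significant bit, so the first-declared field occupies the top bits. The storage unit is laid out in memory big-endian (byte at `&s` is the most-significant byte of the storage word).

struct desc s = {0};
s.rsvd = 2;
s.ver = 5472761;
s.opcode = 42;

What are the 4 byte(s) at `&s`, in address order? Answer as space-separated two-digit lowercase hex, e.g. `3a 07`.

94 e0 7e 6a

rsvd (2b) val=2 bits=0x2 at bit 30: 0x80000000
ver (24b) val=5472761 bits=0x5381f9 at bit 6: 0x94e07e40
opcode (6b) val=42 bits=0x2a at bit 0: 0x94e07e6a
word = 0x94e07e6a → big-endian bytes:
  [0]=0x94  [1]=0xe0  [2]=0x7e  [3]=0x6a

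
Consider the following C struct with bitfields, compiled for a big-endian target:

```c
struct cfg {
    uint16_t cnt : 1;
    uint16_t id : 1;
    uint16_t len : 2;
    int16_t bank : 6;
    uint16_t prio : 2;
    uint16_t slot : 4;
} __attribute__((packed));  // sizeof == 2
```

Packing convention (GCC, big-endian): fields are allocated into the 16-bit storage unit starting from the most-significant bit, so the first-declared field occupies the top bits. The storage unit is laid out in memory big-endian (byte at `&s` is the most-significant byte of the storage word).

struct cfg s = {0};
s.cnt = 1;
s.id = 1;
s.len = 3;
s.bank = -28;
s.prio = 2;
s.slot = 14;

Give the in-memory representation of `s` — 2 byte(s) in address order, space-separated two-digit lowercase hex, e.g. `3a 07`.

cnt (1b) val=1 bits=0x1 at bit 15: 0x8000
id (1b) val=1 bits=0x1 at bit 14: 0xc000
len (2b) val=3 bits=0x3 at bit 12: 0xf000
bank (6b) val=-28 bits=0x24 at bit 6: 0xf900
prio (2b) val=2 bits=0x2 at bit 4: 0xf920
slot (4b) val=14 bits=0xe at bit 0: 0xf92e
word = 0xf92e → big-endian bytes:
  [0]=0xf9  [1]=0x2e

f9 2e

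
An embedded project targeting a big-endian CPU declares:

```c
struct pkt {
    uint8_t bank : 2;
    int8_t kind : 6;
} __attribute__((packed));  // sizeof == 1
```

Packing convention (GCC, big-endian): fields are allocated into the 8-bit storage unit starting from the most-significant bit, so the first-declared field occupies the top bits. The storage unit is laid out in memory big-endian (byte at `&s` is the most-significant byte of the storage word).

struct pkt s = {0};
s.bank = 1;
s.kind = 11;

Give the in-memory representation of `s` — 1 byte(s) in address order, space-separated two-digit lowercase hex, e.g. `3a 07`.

4b

bank:2 = 1 → 0x1 << 6 → word 0x40
kind:6 = 11 → 0xb << 0 → word 0x4b
word = 0x4b → big-endian bytes:
  [0]=0x4b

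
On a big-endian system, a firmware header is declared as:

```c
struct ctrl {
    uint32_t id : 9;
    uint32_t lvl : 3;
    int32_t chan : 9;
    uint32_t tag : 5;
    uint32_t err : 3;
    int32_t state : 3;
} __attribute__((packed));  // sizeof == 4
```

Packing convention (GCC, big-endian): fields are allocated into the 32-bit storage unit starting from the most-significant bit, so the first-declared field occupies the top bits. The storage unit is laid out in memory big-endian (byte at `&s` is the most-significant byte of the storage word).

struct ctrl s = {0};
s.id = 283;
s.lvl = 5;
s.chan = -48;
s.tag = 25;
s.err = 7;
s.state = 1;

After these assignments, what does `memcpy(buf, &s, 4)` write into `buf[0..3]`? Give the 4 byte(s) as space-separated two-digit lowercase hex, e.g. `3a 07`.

[23+:9] id=283 & 0x1ff = 0x11b; word=0x8d800000
[20+:3] lvl=5 & 0x7 = 0x5; word=0x8dd00000
[11+:9] chan=-48 & 0x1ff = 0x1d0; word=0x8dde8000
[6+:5] tag=25 & 0x1f = 0x19; word=0x8dde8640
[3+:3] err=7 & 0x7 = 0x7; word=0x8dde8678
[0+:3] state=1 & 0x7 = 0x1; word=0x8dde8679
word = 0x8dde8679 → big-endian bytes:
  [0]=0x8d  [1]=0xde  [2]=0x86  [3]=0x79

8d de 86 79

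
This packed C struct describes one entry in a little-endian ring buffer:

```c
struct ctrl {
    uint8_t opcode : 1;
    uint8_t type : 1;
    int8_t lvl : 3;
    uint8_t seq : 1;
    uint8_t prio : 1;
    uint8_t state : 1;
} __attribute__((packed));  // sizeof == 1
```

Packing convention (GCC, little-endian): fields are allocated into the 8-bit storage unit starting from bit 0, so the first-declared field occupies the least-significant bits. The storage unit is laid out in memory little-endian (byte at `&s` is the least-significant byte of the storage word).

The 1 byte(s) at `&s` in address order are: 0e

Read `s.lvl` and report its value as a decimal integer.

3

[0]=0x0e (little-endian) → word 0x0e
opcode [0+:1] = (word>>0) & 0x1 = 0
type [1+:1] = (word>>1) & 0x1 = 1
lvl [2+:3] = (word>>2) & 0x7 = 3  ←
seq [5+:1] = (word>>5) & 0x1 = 0
prio [6+:1] = (word>>6) & 0x1 = 0
state [7+:1] = (word>>7) & 0x1 = 0
lvl signed 3b, MSB=0: value = 3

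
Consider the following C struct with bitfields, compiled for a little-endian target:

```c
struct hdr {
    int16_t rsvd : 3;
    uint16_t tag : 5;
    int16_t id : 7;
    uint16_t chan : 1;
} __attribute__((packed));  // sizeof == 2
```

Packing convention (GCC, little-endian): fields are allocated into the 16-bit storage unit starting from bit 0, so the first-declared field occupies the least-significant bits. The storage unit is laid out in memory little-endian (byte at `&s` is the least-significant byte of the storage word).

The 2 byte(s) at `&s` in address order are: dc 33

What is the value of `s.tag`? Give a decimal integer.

[0]=0xdc [1]=0x33 (little-endian) → word 0x33dc
rsvd [0+:3] = (word>>0) & 0x7 = 4
tag [3+:5] = (word>>3) & 0x1f = 27  ←
id [8+:7] = (word>>8) & 0x7f = 51
chan [15+:1] = (word>>15) & 0x1 = 0

27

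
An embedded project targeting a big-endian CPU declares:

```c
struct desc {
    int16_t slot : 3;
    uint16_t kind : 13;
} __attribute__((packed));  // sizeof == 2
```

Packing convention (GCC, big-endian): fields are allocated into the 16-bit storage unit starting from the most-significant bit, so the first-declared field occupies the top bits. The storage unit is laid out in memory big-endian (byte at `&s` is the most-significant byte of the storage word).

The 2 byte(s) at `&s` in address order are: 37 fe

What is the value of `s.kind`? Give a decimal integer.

[0]=0x37 [1]=0xfe (big-endian) → word 0x37fe
slot:3 @ bit 13 → (0x37fe>>13)&0x7 = 0x1
kind:13 @ bit 0 → (0x37fe>>0)&0x1fff = 0x17fe  ←

6142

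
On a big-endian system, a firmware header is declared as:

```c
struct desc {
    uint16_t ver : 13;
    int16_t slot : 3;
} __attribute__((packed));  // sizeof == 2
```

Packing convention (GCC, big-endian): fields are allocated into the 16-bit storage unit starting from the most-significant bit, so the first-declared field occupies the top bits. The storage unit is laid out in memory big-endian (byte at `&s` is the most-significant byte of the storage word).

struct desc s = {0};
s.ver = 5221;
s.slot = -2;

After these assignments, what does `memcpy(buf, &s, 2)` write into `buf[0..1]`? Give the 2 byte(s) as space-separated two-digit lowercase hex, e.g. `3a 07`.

ver:13 = 5221 → 0x1465 << 3 → word 0xa328
slot:3 = -2 → 0x6 << 0 → word 0xa32e
word = 0xa32e → big-endian bytes:
  [0]=0xa3  [1]=0x2e

a3 2e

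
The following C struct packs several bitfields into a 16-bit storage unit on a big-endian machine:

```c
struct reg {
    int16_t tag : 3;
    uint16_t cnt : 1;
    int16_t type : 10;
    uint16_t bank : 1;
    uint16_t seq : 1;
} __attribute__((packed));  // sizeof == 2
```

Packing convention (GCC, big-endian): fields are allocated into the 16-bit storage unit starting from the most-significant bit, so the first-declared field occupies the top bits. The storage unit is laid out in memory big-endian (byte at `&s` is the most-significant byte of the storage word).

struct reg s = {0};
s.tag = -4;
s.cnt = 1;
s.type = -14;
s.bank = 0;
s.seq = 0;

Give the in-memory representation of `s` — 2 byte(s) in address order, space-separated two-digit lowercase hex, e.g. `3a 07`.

9f c8

tag:3 = -4 → 0x4 << 13 → word 0x8000
cnt:1 = 1 → 0x1 << 12 → word 0x9000
type:10 = -14 → 0x3f2 << 2 → word 0x9fc8
bank:1 = 0 → 0x0 << 1 → word 0x9fc8
seq:1 = 0 → 0x0 << 0 → word 0x9fc8
word = 0x9fc8 → big-endian bytes:
  [0]=0x9f  [1]=0xc8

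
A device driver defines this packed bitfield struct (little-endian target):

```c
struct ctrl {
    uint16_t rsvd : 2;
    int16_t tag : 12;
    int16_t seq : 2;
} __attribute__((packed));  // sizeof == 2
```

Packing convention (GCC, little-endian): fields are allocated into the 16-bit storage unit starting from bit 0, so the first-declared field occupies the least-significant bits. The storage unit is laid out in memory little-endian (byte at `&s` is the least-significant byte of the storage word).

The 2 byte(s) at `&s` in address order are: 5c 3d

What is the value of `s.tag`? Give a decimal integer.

[0]=0x5c [1]=0x3d (little-endian) → word 0x3d5c
rsvd:2 @ bit 0 → (0x3d5c>>0)&0x3 = 0x0
tag:12 @ bit 2 → (0x3d5c>>2)&0xfff = 0xf57  ←
seq:2 @ bit 14 → (0x3d5c>>14)&0x3 = 0x0
tag signed 12b, MSB=1: 3927 - 4096 = -169

-169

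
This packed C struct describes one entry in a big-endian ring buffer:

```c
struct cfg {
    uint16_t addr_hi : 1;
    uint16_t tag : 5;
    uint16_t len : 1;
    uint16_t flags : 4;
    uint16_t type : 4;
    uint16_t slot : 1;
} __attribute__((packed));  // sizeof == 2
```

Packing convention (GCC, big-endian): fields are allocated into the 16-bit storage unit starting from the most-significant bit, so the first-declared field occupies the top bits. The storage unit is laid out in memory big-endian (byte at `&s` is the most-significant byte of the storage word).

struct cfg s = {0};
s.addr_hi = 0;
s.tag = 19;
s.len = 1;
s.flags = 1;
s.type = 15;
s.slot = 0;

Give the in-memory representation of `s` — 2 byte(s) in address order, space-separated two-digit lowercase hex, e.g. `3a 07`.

4e 3e

addr_hi:1 = 0 → 0x0 << 15 → word 0x0000
tag:5 = 19 → 0x13 << 10 → word 0x4c00
len:1 = 1 → 0x1 << 9 → word 0x4e00
flags:4 = 1 → 0x1 << 5 → word 0x4e20
type:4 = 15 → 0xf << 1 → word 0x4e3e
slot:1 = 0 → 0x0 << 0 → word 0x4e3e
word = 0x4e3e → big-endian bytes:
  [0]=0x4e  [1]=0x3e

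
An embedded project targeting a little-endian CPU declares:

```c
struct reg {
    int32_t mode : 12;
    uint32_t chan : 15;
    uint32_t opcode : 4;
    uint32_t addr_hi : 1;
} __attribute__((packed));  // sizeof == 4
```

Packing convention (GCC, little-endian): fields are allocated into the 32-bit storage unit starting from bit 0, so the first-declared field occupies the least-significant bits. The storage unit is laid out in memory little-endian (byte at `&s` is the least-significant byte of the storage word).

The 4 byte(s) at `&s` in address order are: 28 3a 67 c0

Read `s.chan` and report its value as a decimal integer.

[0]=0x28 [1]=0x3a [2]=0x67 [3]=0xc0 (little-endian) → word 0xc0673a28
mode [0+:12] = (word>>0) & 0xfff = 2600
chan [12+:15] = (word>>12) & 0x7fff = 1651  ←
opcode [27+:4] = (word>>27) & 0xf = 8
addr_hi [31+:1] = (word>>31) & 0x1 = 1

1651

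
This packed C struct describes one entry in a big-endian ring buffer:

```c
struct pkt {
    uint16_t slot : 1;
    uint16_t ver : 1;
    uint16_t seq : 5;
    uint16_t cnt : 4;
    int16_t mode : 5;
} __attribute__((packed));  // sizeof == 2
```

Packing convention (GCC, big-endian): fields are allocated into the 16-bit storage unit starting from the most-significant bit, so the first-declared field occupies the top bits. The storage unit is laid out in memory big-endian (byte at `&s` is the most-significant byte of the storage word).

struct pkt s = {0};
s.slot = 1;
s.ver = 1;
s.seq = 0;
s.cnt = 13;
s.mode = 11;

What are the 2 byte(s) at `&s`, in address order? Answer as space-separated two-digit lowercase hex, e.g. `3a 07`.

slot (1b) val=1 bits=0x1 at bit 15: 0x8000
ver (1b) val=1 bits=0x1 at bit 14: 0xc000
seq (5b) val=0 bits=0x0 at bit 9: 0xc000
cnt (4b) val=13 bits=0xd at bit 5: 0xc1a0
mode (5b) val=11 bits=0xb at bit 0: 0xc1ab
word = 0xc1ab → big-endian bytes:
  [0]=0xc1  [1]=0xab

c1 ab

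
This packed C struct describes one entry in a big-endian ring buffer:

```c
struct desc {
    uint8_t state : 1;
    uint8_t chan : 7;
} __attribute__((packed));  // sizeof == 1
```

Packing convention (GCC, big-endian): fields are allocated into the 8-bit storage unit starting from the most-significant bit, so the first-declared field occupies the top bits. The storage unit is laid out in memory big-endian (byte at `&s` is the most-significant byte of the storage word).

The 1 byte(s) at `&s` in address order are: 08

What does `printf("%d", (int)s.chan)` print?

8

[0]=0x08 (big-endian) → word 0x08
state:1 @ bit 7 → (0x08>>7)&0x1 = 0x0
chan:7 @ bit 0 → (0x08>>0)&0x7f = 0x8  ←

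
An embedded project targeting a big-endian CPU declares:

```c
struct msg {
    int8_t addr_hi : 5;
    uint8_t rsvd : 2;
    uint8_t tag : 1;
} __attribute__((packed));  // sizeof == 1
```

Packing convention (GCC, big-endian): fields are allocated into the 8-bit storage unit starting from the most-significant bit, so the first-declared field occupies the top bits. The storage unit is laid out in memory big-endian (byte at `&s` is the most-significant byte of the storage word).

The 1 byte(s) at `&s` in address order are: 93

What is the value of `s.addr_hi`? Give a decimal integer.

[0]=0x93 (big-endian) → word 0x93
addr_hi:5 @ bit 3 → (0x93>>3)&0x1f = 0x12  ←
rsvd:2 @ bit 1 → (0x93>>1)&0x3 = 0x1
tag:1 @ bit 0 → (0x93>>0)&0x1 = 0x1
addr_hi signed 5b, MSB=1: 18 - 32 = -14

-14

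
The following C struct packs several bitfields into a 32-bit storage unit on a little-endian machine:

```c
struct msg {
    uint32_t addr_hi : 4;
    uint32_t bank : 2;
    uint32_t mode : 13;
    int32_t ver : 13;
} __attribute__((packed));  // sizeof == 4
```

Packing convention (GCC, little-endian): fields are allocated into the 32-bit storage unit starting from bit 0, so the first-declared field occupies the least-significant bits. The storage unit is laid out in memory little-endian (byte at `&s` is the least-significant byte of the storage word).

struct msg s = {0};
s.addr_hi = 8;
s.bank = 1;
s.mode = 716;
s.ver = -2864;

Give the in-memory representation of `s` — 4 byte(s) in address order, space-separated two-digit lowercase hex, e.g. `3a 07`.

18 b3 80 a6

addr_hi (4b) val=8 bits=0x8 at bit 0: 0x00000008
bank (2b) val=1 bits=0x1 at bit 4: 0x00000018
mode (13b) val=716 bits=0x2cc at bit 6: 0x0000b318
ver (13b) val=-2864 bits=0x14d0 at bit 19: 0xa680b318
word = 0xa680b318 → little-endian bytes:
  [0]=0x18  [1]=0xb3  [2]=0x80  [3]=0xa6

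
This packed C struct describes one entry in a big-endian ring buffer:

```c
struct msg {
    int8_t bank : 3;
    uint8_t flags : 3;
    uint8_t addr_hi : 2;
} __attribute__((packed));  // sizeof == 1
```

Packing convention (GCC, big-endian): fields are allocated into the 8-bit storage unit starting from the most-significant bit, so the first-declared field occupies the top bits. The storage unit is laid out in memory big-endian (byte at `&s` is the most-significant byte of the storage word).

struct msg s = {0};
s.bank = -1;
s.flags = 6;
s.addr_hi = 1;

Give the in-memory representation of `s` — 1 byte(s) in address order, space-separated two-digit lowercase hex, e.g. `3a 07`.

[5+:3] bank=-1 & 0x7 = 0x7; word=0xe0
[2+:3] flags=6 & 0x7 = 0x6; word=0xf8
[0+:2] addr_hi=1 & 0x3 = 0x1; word=0xf9
word = 0xf9 → big-endian bytes:
  [0]=0xf9

f9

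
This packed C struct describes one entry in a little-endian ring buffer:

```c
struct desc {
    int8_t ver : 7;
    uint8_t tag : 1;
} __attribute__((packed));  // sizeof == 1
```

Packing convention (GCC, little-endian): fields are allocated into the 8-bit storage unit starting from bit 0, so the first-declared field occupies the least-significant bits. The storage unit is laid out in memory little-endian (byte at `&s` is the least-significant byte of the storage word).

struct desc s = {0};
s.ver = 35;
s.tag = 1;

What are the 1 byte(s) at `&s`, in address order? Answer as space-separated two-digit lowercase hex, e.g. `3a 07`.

a3

ver:7 = 35 → 0x23 << 0 → word 0x23
tag:1 = 1 → 0x1 << 7 → word 0xa3
word = 0xa3 → little-endian bytes:
  [0]=0xa3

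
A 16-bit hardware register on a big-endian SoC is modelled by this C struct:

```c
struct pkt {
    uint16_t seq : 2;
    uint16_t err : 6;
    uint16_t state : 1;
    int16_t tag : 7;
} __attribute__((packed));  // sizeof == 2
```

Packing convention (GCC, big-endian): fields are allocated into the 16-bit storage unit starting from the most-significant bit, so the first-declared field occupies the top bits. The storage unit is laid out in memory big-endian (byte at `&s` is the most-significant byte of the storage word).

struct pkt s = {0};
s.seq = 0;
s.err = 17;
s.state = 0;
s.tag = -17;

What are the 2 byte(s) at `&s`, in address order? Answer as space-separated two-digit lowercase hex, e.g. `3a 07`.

seq (2b) val=0 bits=0x0 at bit 14: 0x0000
err (6b) val=17 bits=0x11 at bit 8: 0x1100
state (1b) val=0 bits=0x0 at bit 7: 0x1100
tag (7b) val=-17 bits=0x6f at bit 0: 0x116f
word = 0x116f → big-endian bytes:
  [0]=0x11  [1]=0x6f

11 6f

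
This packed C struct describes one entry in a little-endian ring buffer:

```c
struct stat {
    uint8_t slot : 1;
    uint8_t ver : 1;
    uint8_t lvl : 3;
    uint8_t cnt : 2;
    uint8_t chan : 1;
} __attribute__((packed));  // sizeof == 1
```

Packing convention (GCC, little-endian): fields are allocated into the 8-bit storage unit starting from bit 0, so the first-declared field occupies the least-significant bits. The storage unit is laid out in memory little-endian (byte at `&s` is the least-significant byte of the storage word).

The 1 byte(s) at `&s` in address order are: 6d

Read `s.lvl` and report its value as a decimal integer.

3

[0]=0x6d (little-endian) → word 0x6d
slot:1 @ bit 0 → (0x6d>>0)&0x1 = 0x1
ver:1 @ bit 1 → (0x6d>>1)&0x1 = 0x0
lvl:3 @ bit 2 → (0x6d>>2)&0x7 = 0x3  ←
cnt:2 @ bit 5 → (0x6d>>5)&0x3 = 0x3
chan:1 @ bit 7 → (0x6d>>7)&0x1 = 0x0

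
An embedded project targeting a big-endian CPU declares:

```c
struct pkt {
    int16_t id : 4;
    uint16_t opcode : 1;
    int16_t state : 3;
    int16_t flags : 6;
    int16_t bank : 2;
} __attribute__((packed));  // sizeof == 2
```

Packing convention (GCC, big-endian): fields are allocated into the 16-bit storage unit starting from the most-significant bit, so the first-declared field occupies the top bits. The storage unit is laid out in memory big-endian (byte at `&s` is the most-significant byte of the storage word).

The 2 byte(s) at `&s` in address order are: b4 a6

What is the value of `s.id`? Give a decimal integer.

[0]=0xb4 [1]=0xa6 (big-endian) → word 0xb4a6
id [12+:4] = (word>>12) & 0xf = 11  ←
opcode [11+:1] = (word>>11) & 0x1 = 0
state [8+:3] = (word>>8) & 0x7 = 4
flags [2+:6] = (word>>2) & 0x3f = 41
bank [0+:2] = (word>>0) & 0x3 = 2
id signed 4b, MSB=1: 11 - 16 = -5

-5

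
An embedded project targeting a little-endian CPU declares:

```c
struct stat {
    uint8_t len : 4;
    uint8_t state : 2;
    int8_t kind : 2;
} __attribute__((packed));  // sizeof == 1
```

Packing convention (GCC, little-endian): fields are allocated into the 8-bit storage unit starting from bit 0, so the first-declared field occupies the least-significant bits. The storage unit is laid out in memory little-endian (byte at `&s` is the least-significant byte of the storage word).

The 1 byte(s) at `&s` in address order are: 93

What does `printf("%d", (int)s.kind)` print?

[0]=0x93 (little-endian) → word 0x93
len [0+:4] = (word>>0) & 0xf = 3
state [4+:2] = (word>>4) & 0x3 = 1
kind [6+:2] = (word>>6) & 0x3 = 2  ←
kind signed 2b, MSB=1: 2 - 4 = -2

-2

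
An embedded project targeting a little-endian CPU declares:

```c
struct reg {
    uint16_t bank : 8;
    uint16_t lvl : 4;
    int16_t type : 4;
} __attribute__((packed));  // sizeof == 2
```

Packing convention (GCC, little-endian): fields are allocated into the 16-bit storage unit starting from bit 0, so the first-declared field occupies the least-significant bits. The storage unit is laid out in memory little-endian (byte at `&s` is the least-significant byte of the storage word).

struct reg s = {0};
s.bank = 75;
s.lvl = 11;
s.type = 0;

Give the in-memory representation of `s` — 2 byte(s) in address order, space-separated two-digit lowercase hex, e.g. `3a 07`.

[0+:8] bank=75 & 0xff = 0x4b; word=0x004b
[8+:4] lvl=11 & 0xf = 0xb; word=0x0b4b
[12+:4] type=0 & 0xf = 0x0; word=0x0b4b
word = 0x0b4b → little-endian bytes:
  [0]=0x4b  [1]=0x0b

4b 0b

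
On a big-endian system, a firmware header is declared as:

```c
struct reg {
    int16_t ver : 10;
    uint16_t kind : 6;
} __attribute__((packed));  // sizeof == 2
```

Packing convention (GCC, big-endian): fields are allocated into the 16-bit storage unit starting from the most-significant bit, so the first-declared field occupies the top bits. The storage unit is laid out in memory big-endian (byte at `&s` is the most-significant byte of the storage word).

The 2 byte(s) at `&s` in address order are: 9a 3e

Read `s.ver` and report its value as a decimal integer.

-408

[0]=0x9a [1]=0x3e (big-endian) → word 0x9a3e
ver [6+:10] = (word>>6) & 0x3ff = 616  ←
kind [0+:6] = (word>>0) & 0x3f = 62
ver signed 10b, MSB=1: 616 - 1024 = -408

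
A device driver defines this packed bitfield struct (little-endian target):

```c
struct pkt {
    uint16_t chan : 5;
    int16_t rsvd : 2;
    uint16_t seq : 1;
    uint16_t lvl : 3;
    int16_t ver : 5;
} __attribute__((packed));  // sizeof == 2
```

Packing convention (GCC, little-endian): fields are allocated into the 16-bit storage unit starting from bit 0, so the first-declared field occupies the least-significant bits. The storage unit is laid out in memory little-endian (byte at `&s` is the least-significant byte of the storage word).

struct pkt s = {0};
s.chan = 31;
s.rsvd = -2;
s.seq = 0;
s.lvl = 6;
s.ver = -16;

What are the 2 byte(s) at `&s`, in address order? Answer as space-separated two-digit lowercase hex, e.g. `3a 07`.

chan:5 = 31 → 0x1f << 0 → word 0x001f
rsvd:2 = -2 → 0x2 << 5 → word 0x005f
seq:1 = 0 → 0x0 << 7 → word 0x005f
lvl:3 = 6 → 0x6 << 8 → word 0x065f
ver:5 = -16 → 0x10 << 11 → word 0x865f
word = 0x865f → little-endian bytes:
  [0]=0x5f  [1]=0x86

5f 86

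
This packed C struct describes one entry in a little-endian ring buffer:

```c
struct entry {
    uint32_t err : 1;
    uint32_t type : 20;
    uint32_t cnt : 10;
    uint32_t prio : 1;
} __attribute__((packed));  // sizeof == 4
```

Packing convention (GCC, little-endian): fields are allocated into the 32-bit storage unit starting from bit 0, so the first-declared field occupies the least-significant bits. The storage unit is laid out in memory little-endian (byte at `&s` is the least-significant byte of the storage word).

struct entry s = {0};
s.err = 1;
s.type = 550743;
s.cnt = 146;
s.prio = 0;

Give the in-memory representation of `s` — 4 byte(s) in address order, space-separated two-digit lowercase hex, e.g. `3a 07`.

af ce 50 12

err (1b) val=1 bits=0x1 at bit 0: 0x00000001
type (20b) val=550743 bits=0x86757 at bit 1: 0x0010ceaf
cnt (10b) val=146 bits=0x92 at bit 21: 0x1250ceaf
prio (1b) val=0 bits=0x0 at bit 31: 0x1250ceaf
word = 0x1250ceaf → little-endian bytes:
  [0]=0xaf  [1]=0xce  [2]=0x50  [3]=0x12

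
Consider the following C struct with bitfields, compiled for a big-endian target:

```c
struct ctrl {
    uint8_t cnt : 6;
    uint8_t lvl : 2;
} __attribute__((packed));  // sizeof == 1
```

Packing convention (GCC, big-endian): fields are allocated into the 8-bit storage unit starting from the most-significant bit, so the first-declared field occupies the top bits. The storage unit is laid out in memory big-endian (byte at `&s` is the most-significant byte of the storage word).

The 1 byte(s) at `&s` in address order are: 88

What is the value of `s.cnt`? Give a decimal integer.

[0]=0x88 (big-endian) → word 0x88
cnt:6 @ bit 2 → (0x88>>2)&0x3f = 0x22  ←
lvl:2 @ bit 0 → (0x88>>0)&0x3 = 0x0

34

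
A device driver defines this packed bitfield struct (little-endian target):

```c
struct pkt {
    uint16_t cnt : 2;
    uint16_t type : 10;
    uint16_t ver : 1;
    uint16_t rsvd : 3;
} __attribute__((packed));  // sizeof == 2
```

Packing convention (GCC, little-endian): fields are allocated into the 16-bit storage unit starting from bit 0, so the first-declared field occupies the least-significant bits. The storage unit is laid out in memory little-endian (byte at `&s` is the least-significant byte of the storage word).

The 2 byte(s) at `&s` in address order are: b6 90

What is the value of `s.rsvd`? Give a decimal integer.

[0]=0xb6 [1]=0x90 (little-endian) → word 0x90b6
cnt:2 @ bit 0 → (0x90b6>>0)&0x3 = 0x2
type:10 @ bit 2 → (0x90b6>>2)&0x3ff = 0x2d
ver:1 @ bit 12 → (0x90b6>>12)&0x1 = 0x1
rsvd:3 @ bit 13 → (0x90b6>>13)&0x7 = 0x4  ←

4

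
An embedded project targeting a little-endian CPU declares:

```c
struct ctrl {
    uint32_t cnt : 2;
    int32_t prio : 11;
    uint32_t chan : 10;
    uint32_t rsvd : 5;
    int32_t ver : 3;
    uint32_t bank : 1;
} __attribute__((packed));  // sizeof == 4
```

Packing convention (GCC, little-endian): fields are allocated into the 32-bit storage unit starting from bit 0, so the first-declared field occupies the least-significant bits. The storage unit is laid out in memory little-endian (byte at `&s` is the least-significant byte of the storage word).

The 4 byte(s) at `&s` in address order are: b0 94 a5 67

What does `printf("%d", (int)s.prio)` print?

[0]=0xb0 [1]=0x94 [2]=0xa5 [3]=0x67 (little-endian) → word 0x67a594b0
cnt [0+:2] = (word>>0) & 0x3 = 0
prio [2+:11] = (word>>2) & 0x7ff = 1324  ←
chan [13+:10] = (word>>13) & 0x3ff = 300
rsvd [23+:5] = (word>>23) & 0x1f = 15
ver [28+:3] = (word>>28) & 0x7 = 6
bank [31+:1] = (word>>31) & 0x1 = 0
prio signed 11b, MSB=1: 1324 - 2048 = -724

-724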